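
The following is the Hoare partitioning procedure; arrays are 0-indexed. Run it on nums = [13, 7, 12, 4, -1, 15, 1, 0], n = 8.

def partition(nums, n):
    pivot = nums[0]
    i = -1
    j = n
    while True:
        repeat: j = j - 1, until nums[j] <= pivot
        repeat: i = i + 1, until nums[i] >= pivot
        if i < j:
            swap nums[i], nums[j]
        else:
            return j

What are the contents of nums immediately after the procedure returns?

[0, 7, 12, 4, -1, 1, 15, 13]

pivot = nums[0] = 13; i = -1, j = 8
j→7 (nums[7]=0≤13), i→0 (nums[0]=13≥13); i<j, swap → [0, 7, 12, 4, -1, 15, 1, 13]
j→6 (nums[6]=1≤13), i→5 (nums[5]=15≥13); i<j, swap → [0, 7, 12, 4, -1, 1, 15, 13]
j→5, i→6; i≥j, return j=5. nums = [0, 7, 12, 4, -1, 1, 15, 13]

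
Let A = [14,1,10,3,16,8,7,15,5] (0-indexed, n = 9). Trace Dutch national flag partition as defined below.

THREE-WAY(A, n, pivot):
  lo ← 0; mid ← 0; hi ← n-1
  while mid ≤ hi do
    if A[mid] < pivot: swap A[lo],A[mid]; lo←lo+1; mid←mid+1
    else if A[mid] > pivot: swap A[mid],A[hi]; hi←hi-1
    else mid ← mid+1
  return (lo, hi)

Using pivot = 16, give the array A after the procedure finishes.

pivot = 16; lo=0, mid=0, hi=8
A[mid]=14<16: swap A[0],A[0]; lo=1,mid=1 → [14,1,10,3,16,8,7,15,5]
A[mid]=1<16: swap A[1],A[1]; lo=2,mid=2 → [14,1,10,3,16,8,7,15,5]
A[mid]=10<16: swap A[2],A[2]; lo=3,mid=3 → [14,1,10,3,16,8,7,15,5]
A[mid]=3<16: swap A[3],A[3]; lo=4,mid=4 → [14,1,10,3,16,8,7,15,5]
A[mid]=16=16: mid=5
A[mid]=8<16: swap A[4],A[5]; lo=5,mid=6 → [14,1,10,3,8,16,7,15,5]
A[mid]=7<16: swap A[5],A[6]; lo=6,mid=7 → [14,1,10,3,8,7,16,15,5]
A[mid]=15<16: swap A[6],A[7]; lo=7,mid=8 → [14,1,10,3,8,7,15,16,5]
A[mid]=5<16: swap A[7],A[8]; lo=8,mid=9 → [14,1,10,3,8,7,15,5,16]
end: lo=8, hi=8; A = [14,1,10,3,8,7,15,5,16]

[14,1,10,3,8,7,15,5,16]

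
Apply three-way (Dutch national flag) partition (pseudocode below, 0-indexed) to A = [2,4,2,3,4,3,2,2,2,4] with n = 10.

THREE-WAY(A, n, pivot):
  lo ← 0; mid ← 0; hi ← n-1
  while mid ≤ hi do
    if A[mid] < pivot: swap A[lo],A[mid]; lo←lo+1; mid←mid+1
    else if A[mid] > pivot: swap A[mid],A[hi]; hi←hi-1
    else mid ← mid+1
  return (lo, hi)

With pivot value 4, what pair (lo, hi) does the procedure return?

(7, 9)

lo=0 mid=0 hi=9
2<4: swap(0,0), lo=1 mid=1 ⇒ [2,4,2,3,4,3,2,2,2,4]
4=4: mid=2
2<4: swap(1,2), lo=2 mid=3 ⇒ [2,2,4,3,4,3,2,2,2,4]
3<4: swap(2,3), lo=3 mid=4 ⇒ [2,2,3,4,4,3,2,2,2,4]
4=4: mid=5
3<4: swap(3,5), lo=4 mid=6 ⇒ [2,2,3,3,4,4,2,2,2,4]
2<4: swap(4,6), lo=5 mid=7 ⇒ [2,2,3,3,2,4,4,2,2,4]
2<4: swap(5,7), lo=6 mid=8 ⇒ [2,2,3,3,2,2,4,4,2,4]
2<4: swap(6,8), lo=7 mid=9 ⇒ [2,2,3,3,2,2,2,4,4,4]
4=4: mid=10
done. lo=7 hi=9; A=[2,2,3,3,2,2,2,4,4,4]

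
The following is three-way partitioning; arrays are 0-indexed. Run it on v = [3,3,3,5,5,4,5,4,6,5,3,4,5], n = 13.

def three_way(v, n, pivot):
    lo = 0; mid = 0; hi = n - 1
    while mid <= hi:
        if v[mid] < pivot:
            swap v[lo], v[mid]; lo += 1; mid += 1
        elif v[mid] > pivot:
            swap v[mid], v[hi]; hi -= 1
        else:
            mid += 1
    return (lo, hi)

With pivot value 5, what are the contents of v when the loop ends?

[3,3,3,4,4,3,4,5,5,5,5,5,6]

lo=0 mid=0 hi=12
3<5: swap(0,0), lo=1 mid=1 ⇒ [3,3,3,5,5,4,5,4,6,5,3,4,5]
3<5: swap(1,1), lo=2 mid=2 ⇒ [3,3,3,5,5,4,5,4,6,5,3,4,5]
3<5: swap(2,2), lo=3 mid=3 ⇒ [3,3,3,5,5,4,5,4,6,5,3,4,5]
5=5: mid=4
5=5: mid=5
4<5: swap(3,5), lo=4 mid=6 ⇒ [3,3,3,4,5,5,5,4,6,5,3,4,5]
5=5: mid=7
4<5: swap(4,7), lo=5 mid=8 ⇒ [3,3,3,4,4,5,5,5,6,5,3,4,5]
6>5: swap(8,12), hi=11 ⇒ [3,3,3,4,4,5,5,5,5,5,3,4,6]
5=5: mid=9
5=5: mid=10
3<5: swap(5,10), lo=6 mid=11 ⇒ [3,3,3,4,4,3,5,5,5,5,5,4,6]
4<5: swap(6,11), lo=7 mid=12 ⇒ [3,3,3,4,4,3,4,5,5,5,5,5,6]
done. lo=7 hi=11; v=[3,3,3,4,4,3,4,5,5,5,5,5,6]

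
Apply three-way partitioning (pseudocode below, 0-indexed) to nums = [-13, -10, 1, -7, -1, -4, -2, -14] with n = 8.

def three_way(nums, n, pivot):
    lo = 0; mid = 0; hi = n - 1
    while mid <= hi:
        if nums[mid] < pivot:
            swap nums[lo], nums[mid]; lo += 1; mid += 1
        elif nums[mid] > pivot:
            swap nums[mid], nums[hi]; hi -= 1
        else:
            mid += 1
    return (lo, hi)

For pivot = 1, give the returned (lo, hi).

pivot = 1; lo=0, mid=0, hi=7
nums[mid]=-13<1: swap nums[0],nums[0]; lo=1,mid=1 → [-13, -10, 1, -7, -1, -4, -2, -14]
nums[mid]=-10<1: swap nums[1],nums[1]; lo=2,mid=2 → [-13, -10, 1, -7, -1, -4, -2, -14]
nums[mid]=1=1: mid=3
nums[mid]=-7<1: swap nums[2],nums[3]; lo=3,mid=4 → [-13, -10, -7, 1, -1, -4, -2, -14]
nums[mid]=-1<1: swap nums[3],nums[4]; lo=4,mid=5 → [-13, -10, -7, -1, 1, -4, -2, -14]
nums[mid]=-4<1: swap nums[4],nums[5]; lo=5,mid=6 → [-13, -10, -7, -1, -4, 1, -2, -14]
nums[mid]=-2<1: swap nums[5],nums[6]; lo=6,mid=7 → [-13, -10, -7, -1, -4, -2, 1, -14]
nums[mid]=-14<1: swap nums[6],nums[7]; lo=7,mid=8 → [-13, -10, -7, -1, -4, -2, -14, 1]
end: lo=7, hi=7; nums = [-13, -10, -7, -1, -4, -2, -14, 1]

(7, 7)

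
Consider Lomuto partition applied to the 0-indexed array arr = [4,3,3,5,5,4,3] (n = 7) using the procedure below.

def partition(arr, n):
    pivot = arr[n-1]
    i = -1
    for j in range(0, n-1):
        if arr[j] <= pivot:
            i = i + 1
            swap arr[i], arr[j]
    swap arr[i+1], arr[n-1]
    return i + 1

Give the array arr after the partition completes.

[3,3,3,5,5,4,4]

pivot = arr[6] = 3; i = -1
j=0: arr[0]=4 > 3 → no swap
j=1: arr[1]=3 ≤ 3 → i=0, swap arr[0],arr[1] → [3,4,3,5,5,4,3]
j=2: arr[2]=3 ≤ 3 → i=1, swap arr[1],arr[2] → [3,3,4,5,5,4,3]
j=3: arr[3]=5 > 3 → no swap
j=4: arr[4]=5 > 3 → no swap
j=5: arr[5]=4 > 3 → no swap
final swap arr[2],arr[6] → [3,3,3,5,5,4,4]; return 2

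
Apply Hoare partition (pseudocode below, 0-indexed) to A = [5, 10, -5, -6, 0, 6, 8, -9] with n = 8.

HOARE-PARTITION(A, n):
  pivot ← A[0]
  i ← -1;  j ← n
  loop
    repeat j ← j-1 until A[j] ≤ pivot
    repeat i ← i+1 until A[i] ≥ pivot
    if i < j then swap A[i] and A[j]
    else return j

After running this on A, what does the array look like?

pivot = A[0] = 5; i = -1, j = 8
j→7 (A[7]=-9≤5), i→0 (A[0]=5≥5); i<j, swap → [-9, 10, -5, -6, 0, 6, 8, 5]
j→4 (A[4]=0≤5), i→1 (A[1]=10≥5); i<j, swap → [-9, 0, -5, -6, 10, 6, 8, 5]
j→3, i→4; i≥j, return j=3. A = [-9, 0, -5, -6, 10, 6, 8, 5]

[-9, 0, -5, -6, 10, 6, 8, 5]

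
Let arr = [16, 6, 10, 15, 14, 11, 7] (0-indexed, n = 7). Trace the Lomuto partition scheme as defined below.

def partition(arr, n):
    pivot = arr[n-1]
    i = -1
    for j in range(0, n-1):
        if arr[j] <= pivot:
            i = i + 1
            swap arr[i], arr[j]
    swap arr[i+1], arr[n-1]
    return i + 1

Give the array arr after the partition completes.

[6, 7, 10, 15, 14, 11, 16]

pivot = arr[6] = 7; i = -1
j=0: arr[0]=16 > 7 → no swap
j=1: arr[1]=6 ≤ 7 → i=0, swap arr[0],arr[1] → [6, 16, 10, 15, 14, 11, 7]
j=2: arr[2]=10 > 7 → no swap
j=3: arr[3]=15 > 7 → no swap
j=4: arr[4]=14 > 7 → no swap
j=5: arr[5]=11 > 7 → no swap
final swap arr[1],arr[6] → [6, 7, 10, 15, 14, 11, 16]; return 1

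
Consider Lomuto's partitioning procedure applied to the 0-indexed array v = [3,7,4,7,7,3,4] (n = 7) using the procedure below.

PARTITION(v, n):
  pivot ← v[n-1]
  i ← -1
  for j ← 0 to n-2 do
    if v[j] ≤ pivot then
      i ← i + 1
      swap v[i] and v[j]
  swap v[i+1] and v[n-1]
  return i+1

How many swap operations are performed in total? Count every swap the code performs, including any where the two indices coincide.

4

pivot = v[6] = 4; i = -1
j=0: v[0]=3 ≤ 4 → i=0, swap v[0],v[0] (no change) → [3,7,4,7,7,3,4]
j=1: v[1]=7 > 4 → no swap
j=2: v[2]=4 ≤ 4 → i=1, swap v[1],v[2] → [3,4,7,7,7,3,4]
j=3: v[3]=7 > 4 → no swap
j=4: v[4]=7 > 4 → no swap
j=5: v[5]=3 ≤ 4 → i=2, swap v[2],v[5] → [3,4,3,7,7,7,4]
final swap v[3],v[6] → [3,4,3,4,7,7,7]; return 3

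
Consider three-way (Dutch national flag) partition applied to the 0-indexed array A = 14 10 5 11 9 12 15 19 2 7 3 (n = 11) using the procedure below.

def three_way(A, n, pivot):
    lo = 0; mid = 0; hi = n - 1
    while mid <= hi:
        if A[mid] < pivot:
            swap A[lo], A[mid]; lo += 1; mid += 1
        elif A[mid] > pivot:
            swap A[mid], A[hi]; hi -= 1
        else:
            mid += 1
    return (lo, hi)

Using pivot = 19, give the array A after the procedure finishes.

pivot = 19; lo=0, mid=0, hi=10
A[mid]=14<19: swap A[0],A[0]; lo=1,mid=1 → 14 10 5 11 9 12 15 19 2 7 3
A[mid]=10<19: swap A[1],A[1]; lo=2,mid=2 → 14 10 5 11 9 12 15 19 2 7 3
A[mid]=5<19: swap A[2],A[2]; lo=3,mid=3 → 14 10 5 11 9 12 15 19 2 7 3
A[mid]=11<19: swap A[3],A[3]; lo=4,mid=4 → 14 10 5 11 9 12 15 19 2 7 3
A[mid]=9<19: swap A[4],A[4]; lo=5,mid=5 → 14 10 5 11 9 12 15 19 2 7 3
A[mid]=12<19: swap A[5],A[5]; lo=6,mid=6 → 14 10 5 11 9 12 15 19 2 7 3
A[mid]=15<19: swap A[6],A[6]; lo=7,mid=7 → 14 10 5 11 9 12 15 19 2 7 3
A[mid]=19=19: mid=8
A[mid]=2<19: swap A[7],A[8]; lo=8,mid=9 → 14 10 5 11 9 12 15 2 19 7 3
A[mid]=7<19: swap A[8],A[9]; lo=9,mid=10 → 14 10 5 11 9 12 15 2 7 19 3
A[mid]=3<19: swap A[9],A[10]; lo=10,mid=11 → 14 10 5 11 9 12 15 2 7 3 19
end: lo=10, hi=10; A = 14 10 5 11 9 12 15 2 7 3 19

14 10 5 11 9 12 15 2 7 3 19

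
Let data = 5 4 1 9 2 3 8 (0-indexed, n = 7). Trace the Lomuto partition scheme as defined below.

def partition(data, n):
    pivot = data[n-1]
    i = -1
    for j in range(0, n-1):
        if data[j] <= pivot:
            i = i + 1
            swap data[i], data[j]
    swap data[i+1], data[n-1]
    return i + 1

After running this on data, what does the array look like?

pivot=8, i=-1
j=0: 5≤8, i=0, swap(0,0) ⇒ 5 4 1 9 2 3 8
j=1: 4≤8, i=1, swap(1,1) ⇒ 5 4 1 9 2 3 8
j=2: 1≤8, i=2, swap(2,2) ⇒ 5 4 1 9 2 3 8
j=3: 9>8, skip
j=4: 2≤8, i=3, swap(3,4) ⇒ 5 4 1 2 9 3 8
j=5: 3≤8, i=4, swap(4,5) ⇒ 5 4 1 2 3 9 8
swap(5,6) ⇒ 5 4 1 2 3 8 9; return 5

5 4 1 2 3 8 9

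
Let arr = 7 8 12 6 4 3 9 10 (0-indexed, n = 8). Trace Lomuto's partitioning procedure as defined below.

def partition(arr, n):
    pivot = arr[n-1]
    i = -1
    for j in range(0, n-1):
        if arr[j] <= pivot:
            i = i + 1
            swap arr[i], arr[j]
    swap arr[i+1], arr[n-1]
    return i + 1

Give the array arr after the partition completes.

7 8 6 4 3 9 10 12

pivot = arr[7] = 10; i = -1
j=0: arr[0]=7 ≤ 10 → i=0, swap arr[0],arr[0] (no change) → 7 8 12 6 4 3 9 10
j=1: arr[1]=8 ≤ 10 → i=1, swap arr[1],arr[1] (no change) → 7 8 12 6 4 3 9 10
j=2: arr[2]=12 > 10 → no swap
j=3: arr[3]=6 ≤ 10 → i=2, swap arr[2],arr[3] → 7 8 6 12 4 3 9 10
j=4: arr[4]=4 ≤ 10 → i=3, swap arr[3],arr[4] → 7 8 6 4 12 3 9 10
j=5: arr[5]=3 ≤ 10 → i=4, swap arr[4],arr[5] → 7 8 6 4 3 12 9 10
j=6: arr[6]=9 ≤ 10 → i=5, swap arr[5],arr[6] → 7 8 6 4 3 9 12 10
final swap arr[6],arr[7] → 7 8 6 4 3 9 10 12; return 6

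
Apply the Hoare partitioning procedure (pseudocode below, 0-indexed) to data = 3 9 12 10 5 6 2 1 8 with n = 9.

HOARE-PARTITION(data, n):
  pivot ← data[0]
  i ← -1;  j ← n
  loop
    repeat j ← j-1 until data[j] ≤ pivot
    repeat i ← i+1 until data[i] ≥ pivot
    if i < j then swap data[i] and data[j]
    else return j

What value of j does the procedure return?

pivot=3
j stops at 7 (1), i stops at 0 (3); swap ⇒ 1 9 12 10 5 6 2 3 8
j stops at 6 (2), i stops at 1 (9); swap ⇒ 1 2 12 10 5 6 9 3 8
j stops at 1, i stops at 2; i≥j ⇒ return 1. data=1 2 12 10 5 6 9 3 8

1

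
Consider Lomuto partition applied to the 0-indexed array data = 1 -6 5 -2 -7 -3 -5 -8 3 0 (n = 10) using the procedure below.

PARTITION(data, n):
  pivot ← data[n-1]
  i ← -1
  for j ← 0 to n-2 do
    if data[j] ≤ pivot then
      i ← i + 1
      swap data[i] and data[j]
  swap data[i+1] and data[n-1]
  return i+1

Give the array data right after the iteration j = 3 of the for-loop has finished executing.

pivot = data[9] = 0; i = -1
j=0: data[0]=1 > 0 → no swap
j=1: data[1]=-6 ≤ 0 → i=0, swap data[0],data[1] → -6 1 5 -2 -7 -3 -5 -8 3 0
j=2: data[2]=5 > 0 → no swap
j=3: data[3]=-2 ≤ 0 → i=1, swap data[1],data[3] → -6 -2 5 1 -7 -3 -5 -8 3 0
(after j=3) data = -6 -2 5 1 -7 -3 -5 -8 3 0

-6 -2 5 1 -7 -3 -5 -8 3 0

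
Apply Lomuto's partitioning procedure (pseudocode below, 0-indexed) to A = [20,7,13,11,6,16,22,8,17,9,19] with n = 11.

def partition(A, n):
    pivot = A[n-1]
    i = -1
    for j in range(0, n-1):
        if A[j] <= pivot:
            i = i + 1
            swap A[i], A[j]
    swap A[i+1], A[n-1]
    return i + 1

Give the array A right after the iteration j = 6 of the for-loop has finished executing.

pivot = A[10] = 19; i = -1
j=0: A[0]=20 > 19 → no swap
j=1: A[1]=7 ≤ 19 → i=0, swap A[0],A[1] → [7,20,13,11,6,16,22,8,17,9,19]
j=2: A[2]=13 ≤ 19 → i=1, swap A[1],A[2] → [7,13,20,11,6,16,22,8,17,9,19]
j=3: A[3]=11 ≤ 19 → i=2, swap A[2],A[3] → [7,13,11,20,6,16,22,8,17,9,19]
j=4: A[4]=6 ≤ 19 → i=3, swap A[3],A[4] → [7,13,11,6,20,16,22,8,17,9,19]
j=5: A[5]=16 ≤ 19 → i=4, swap A[4],A[5] → [7,13,11,6,16,20,22,8,17,9,19]
j=6: A[6]=22 > 19 → no swap
(after j=6) A = [7,13,11,6,16,20,22,8,17,9,19]

[7,13,11,6,16,20,22,8,17,9,19]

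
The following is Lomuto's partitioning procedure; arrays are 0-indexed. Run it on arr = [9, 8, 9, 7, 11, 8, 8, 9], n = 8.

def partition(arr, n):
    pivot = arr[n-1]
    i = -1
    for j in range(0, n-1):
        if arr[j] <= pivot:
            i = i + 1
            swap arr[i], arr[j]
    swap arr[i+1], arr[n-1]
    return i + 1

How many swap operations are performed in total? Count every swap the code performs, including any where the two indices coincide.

7

pivot=9, i=-1
j=0: 9≤9, i=0, swap(0,0) ⇒ [9, 8, 9, 7, 11, 8, 8, 9]
j=1: 8≤9, i=1, swap(1,1) ⇒ [9, 8, 9, 7, 11, 8, 8, 9]
j=2: 9≤9, i=2, swap(2,2) ⇒ [9, 8, 9, 7, 11, 8, 8, 9]
j=3: 7≤9, i=3, swap(3,3) ⇒ [9, 8, 9, 7, 11, 8, 8, 9]
j=4: 11>9, skip
j=5: 8≤9, i=4, swap(4,5) ⇒ [9, 8, 9, 7, 8, 11, 8, 9]
j=6: 8≤9, i=5, swap(5,6) ⇒ [9, 8, 9, 7, 8, 8, 11, 9]
swap(6,7) ⇒ [9, 8, 9, 7, 8, 8, 9, 11]; return 6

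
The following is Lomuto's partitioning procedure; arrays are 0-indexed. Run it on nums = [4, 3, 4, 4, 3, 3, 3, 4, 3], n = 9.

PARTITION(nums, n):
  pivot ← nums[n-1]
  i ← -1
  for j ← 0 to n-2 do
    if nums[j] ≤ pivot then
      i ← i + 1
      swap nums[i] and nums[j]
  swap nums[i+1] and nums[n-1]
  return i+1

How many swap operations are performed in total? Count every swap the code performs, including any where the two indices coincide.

5

pivot=3, i=-1
j=0: 4>3, skip
j=1: 3≤3, i=0, swap(0,1) ⇒ [3, 4, 4, 4, 3, 3, 3, 4, 3]
j=2: 4>3, skip
j=3: 4>3, skip
j=4: 3≤3, i=1, swap(1,4) ⇒ [3, 3, 4, 4, 4, 3, 3, 4, 3]
j=5: 3≤3, i=2, swap(2,5) ⇒ [3, 3, 3, 4, 4, 4, 3, 4, 3]
j=6: 3≤3, i=3, swap(3,6) ⇒ [3, 3, 3, 3, 4, 4, 4, 4, 3]
j=7: 4>3, skip
swap(4,8) ⇒ [3, 3, 3, 3, 3, 4, 4, 4, 4]; return 4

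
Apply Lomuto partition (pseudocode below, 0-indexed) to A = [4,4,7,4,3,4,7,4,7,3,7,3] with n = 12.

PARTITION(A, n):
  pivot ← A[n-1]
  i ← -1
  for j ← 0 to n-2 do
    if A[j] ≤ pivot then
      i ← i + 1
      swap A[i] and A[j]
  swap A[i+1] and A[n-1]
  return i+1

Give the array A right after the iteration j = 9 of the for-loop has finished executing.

[3,3,7,4,4,4,7,4,7,4,7,3]

pivot = A[11] = 3; i = -1
j=0: A[0]=4 > 3 → no swap
j=1: A[1]=4 > 3 → no swap
j=2: A[2]=7 > 3 → no swap
j=3: A[3]=4 > 3 → no swap
j=4: A[4]=3 ≤ 3 → i=0, swap A[0],A[4] → [3,4,7,4,4,4,7,4,7,3,7,3]
j=5: A[5]=4 > 3 → no swap
j=6: A[6]=7 > 3 → no swap
j=7: A[7]=4 > 3 → no swap
j=8: A[8]=7 > 3 → no swap
j=9: A[9]=3 ≤ 3 → i=1, swap A[1],A[9] → [3,3,7,4,4,4,7,4,7,4,7,3]
(after j=9) A = [3,3,7,4,4,4,7,4,7,4,7,3]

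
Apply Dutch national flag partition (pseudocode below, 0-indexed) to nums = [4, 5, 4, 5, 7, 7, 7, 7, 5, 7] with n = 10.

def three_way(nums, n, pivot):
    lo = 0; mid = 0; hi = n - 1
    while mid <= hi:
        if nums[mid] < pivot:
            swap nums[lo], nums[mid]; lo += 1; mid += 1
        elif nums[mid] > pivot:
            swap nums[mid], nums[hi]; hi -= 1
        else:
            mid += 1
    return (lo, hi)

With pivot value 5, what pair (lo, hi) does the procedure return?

pivot = 5; lo=0, mid=0, hi=9
nums[mid]=4<5: swap nums[0],nums[0]; lo=1,mid=1 → [4, 5, 4, 5, 7, 7, 7, 7, 5, 7]
nums[mid]=5=5: mid=2
nums[mid]=4<5: swap nums[1],nums[2]; lo=2,mid=3 → [4, 4, 5, 5, 7, 7, 7, 7, 5, 7]
nums[mid]=5=5: mid=4
nums[mid]=7>5: swap nums[4],nums[9]; hi=8 → [4, 4, 5, 5, 7, 7, 7, 7, 5, 7]
nums[mid]=7>5: swap nums[4],nums[8]; hi=7 → [4, 4, 5, 5, 5, 7, 7, 7, 7, 7]
nums[mid]=5=5: mid=5
nums[mid]=7>5: swap nums[5],nums[7]; hi=6 → [4, 4, 5, 5, 5, 7, 7, 7, 7, 7]
nums[mid]=7>5: swap nums[5],nums[6]; hi=5 → [4, 4, 5, 5, 5, 7, 7, 7, 7, 7]
nums[mid]=7>5: swap nums[5],nums[5]; hi=4 → [4, 4, 5, 5, 5, 7, 7, 7, 7, 7]
end: lo=2, hi=4; nums = [4, 4, 5, 5, 5, 7, 7, 7, 7, 7]

(2, 4)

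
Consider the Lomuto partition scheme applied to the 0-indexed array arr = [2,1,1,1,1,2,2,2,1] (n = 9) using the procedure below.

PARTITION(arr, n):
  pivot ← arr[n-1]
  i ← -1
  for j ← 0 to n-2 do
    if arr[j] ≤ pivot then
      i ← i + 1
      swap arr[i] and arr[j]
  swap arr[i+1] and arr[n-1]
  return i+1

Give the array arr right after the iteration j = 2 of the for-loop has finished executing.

[1,1,2,1,1,2,2,2,1]

pivot = arr[8] = 1; i = -1
j=0: arr[0]=2 > 1 → no swap
j=1: arr[1]=1 ≤ 1 → i=0, swap arr[0],arr[1] → [1,2,1,1,1,2,2,2,1]
j=2: arr[2]=1 ≤ 1 → i=1, swap arr[1],arr[2] → [1,1,2,1,1,2,2,2,1]
(after j=2) arr = [1,1,2,1,1,2,2,2,1]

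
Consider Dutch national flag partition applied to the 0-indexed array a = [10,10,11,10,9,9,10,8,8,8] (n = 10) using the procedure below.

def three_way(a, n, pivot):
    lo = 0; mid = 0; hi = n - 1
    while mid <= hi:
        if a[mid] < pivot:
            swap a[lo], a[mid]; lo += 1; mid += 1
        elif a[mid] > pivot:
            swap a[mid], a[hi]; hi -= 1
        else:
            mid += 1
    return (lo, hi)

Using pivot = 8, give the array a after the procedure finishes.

lo=0 mid=0 hi=9
10>8: swap(0,9), hi=8 ⇒ [8,10,11,10,9,9,10,8,8,10]
8=8: mid=1
10>8: swap(1,8), hi=7 ⇒ [8,8,11,10,9,9,10,8,10,10]
8=8: mid=2
11>8: swap(2,7), hi=6 ⇒ [8,8,8,10,9,9,10,11,10,10]
8=8: mid=3
10>8: swap(3,6), hi=5 ⇒ [8,8,8,10,9,9,10,11,10,10]
10>8: swap(3,5), hi=4 ⇒ [8,8,8,9,9,10,10,11,10,10]
9>8: swap(3,4), hi=3 ⇒ [8,8,8,9,9,10,10,11,10,10]
9>8: swap(3,3), hi=2 ⇒ [8,8,8,9,9,10,10,11,10,10]
done. lo=0 hi=2; a=[8,8,8,9,9,10,10,11,10,10]

[8,8,8,9,9,10,10,11,10,10]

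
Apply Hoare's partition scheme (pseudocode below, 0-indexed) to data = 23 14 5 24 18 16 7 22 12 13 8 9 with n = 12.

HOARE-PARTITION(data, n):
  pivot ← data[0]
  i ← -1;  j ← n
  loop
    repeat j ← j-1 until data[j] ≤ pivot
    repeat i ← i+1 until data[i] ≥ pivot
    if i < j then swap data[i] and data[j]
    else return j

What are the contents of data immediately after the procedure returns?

9 14 5 8 18 16 7 22 12 13 24 23

pivot=23
j stops at 11 (9), i stops at 0 (23); swap ⇒ 9 14 5 24 18 16 7 22 12 13 8 23
j stops at 10 (8), i stops at 3 (24); swap ⇒ 9 14 5 8 18 16 7 22 12 13 24 23
j stops at 9, i stops at 10; i≥j ⇒ return 9. data=9 14 5 8 18 16 7 22 12 13 24 23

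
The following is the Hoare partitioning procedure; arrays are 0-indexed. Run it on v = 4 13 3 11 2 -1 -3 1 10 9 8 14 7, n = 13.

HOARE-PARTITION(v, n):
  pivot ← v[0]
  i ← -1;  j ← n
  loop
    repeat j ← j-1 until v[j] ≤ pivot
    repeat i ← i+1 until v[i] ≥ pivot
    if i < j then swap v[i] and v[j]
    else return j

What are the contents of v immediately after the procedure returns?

1 -3 3 -1 2 11 13 4 10 9 8 14 7

pivot = v[0] = 4; i = -1, j = 13
j→7 (v[7]=1≤4), i→0 (v[0]=4≥4); i<j, swap → 1 13 3 11 2 -1 -3 4 10 9 8 14 7
j→6 (v[6]=-3≤4), i→1 (v[1]=13≥4); i<j, swap → 1 -3 3 11 2 -1 13 4 10 9 8 14 7
j→5 (v[5]=-1≤4), i→3 (v[3]=11≥4); i<j, swap → 1 -3 3 -1 2 11 13 4 10 9 8 14 7
j→4, i→5; i≥j, return j=4. v = 1 -3 3 -1 2 11 13 4 10 9 8 14 7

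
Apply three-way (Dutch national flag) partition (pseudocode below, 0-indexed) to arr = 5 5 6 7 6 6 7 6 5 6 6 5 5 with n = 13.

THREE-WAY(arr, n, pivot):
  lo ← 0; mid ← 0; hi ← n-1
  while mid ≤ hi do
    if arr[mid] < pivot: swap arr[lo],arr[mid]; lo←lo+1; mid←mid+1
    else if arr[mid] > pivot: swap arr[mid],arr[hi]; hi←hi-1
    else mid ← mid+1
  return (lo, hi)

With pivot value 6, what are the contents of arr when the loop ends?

pivot = 6; lo=0, mid=0, hi=12
arr[mid]=5<6: swap arr[0],arr[0]; lo=1,mid=1 → 5 5 6 7 6 6 7 6 5 6 6 5 5
arr[mid]=5<6: swap arr[1],arr[1]; lo=2,mid=2 → 5 5 6 7 6 6 7 6 5 6 6 5 5
arr[mid]=6=6: mid=3
arr[mid]=7>6: swap arr[3],arr[12]; hi=11 → 5 5 6 5 6 6 7 6 5 6 6 5 7
arr[mid]=5<6: swap arr[2],arr[3]; lo=3,mid=4 → 5 5 5 6 6 6 7 6 5 6 6 5 7
arr[mid]=6=6: mid=5
arr[mid]=6=6: mid=6
arr[mid]=7>6: swap arr[6],arr[11]; hi=10 → 5 5 5 6 6 6 5 6 5 6 6 7 7
arr[mid]=5<6: swap arr[3],arr[6]; lo=4,mid=7 → 5 5 5 5 6 6 6 6 5 6 6 7 7
arr[mid]=6=6: mid=8
arr[mid]=5<6: swap arr[4],arr[8]; lo=5,mid=9 → 5 5 5 5 5 6 6 6 6 6 6 7 7
arr[mid]=6=6: mid=10
arr[mid]=6=6: mid=11
end: lo=5, hi=10; arr = 5 5 5 5 5 6 6 6 6 6 6 7 7

5 5 5 5 5 6 6 6 6 6 6 7 7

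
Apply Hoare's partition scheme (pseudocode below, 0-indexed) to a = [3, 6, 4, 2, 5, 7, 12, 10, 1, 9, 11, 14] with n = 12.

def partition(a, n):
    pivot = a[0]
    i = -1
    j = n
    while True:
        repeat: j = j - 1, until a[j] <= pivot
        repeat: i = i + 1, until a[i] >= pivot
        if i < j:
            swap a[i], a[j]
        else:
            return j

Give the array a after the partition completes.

[1, 2, 4, 6, 5, 7, 12, 10, 3, 9, 11, 14]

pivot=3
j stops at 8 (1), i stops at 0 (3); swap ⇒ [1, 6, 4, 2, 5, 7, 12, 10, 3, 9, 11, 14]
j stops at 3 (2), i stops at 1 (6); swap ⇒ [1, 2, 4, 6, 5, 7, 12, 10, 3, 9, 11, 14]
j stops at 1, i stops at 2; i≥j ⇒ return 1. a=[1, 2, 4, 6, 5, 7, 12, 10, 3, 9, 11, 14]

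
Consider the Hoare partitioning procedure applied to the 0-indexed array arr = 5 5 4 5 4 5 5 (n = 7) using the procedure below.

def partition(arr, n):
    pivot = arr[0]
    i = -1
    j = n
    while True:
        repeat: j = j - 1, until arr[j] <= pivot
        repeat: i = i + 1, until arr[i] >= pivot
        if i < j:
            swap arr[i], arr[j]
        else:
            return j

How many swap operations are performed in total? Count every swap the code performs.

pivot = arr[0] = 5; i = -1, j = 7
j→6 (arr[6]=5≤5), i→0 (arr[0]=5≥5); i<j, swap → 5 5 4 5 4 5 5
j→5 (arr[5]=5≤5), i→1 (arr[1]=5≥5); i<j, swap → 5 5 4 5 4 5 5
j→4 (arr[4]=4≤5), i→3 (arr[3]=5≥5); i<j, swap → 5 5 4 4 5 5 5
j→3, i→4; i≥j, return j=3. arr = 5 5 4 4 5 5 5

3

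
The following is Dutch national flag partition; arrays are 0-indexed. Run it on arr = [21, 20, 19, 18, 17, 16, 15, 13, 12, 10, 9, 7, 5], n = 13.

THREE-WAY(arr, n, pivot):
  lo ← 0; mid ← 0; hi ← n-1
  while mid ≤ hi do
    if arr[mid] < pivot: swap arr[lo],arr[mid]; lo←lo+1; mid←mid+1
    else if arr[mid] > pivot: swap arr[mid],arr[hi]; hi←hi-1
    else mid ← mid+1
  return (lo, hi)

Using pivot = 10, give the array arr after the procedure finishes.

[5, 7, 9, 10, 16, 15, 13, 12, 17, 18, 19, 20, 21]

pivot = 10; lo=0, mid=0, hi=12
arr[mid]=21>10: swap arr[0],arr[12]; hi=11 → [5, 20, 19, 18, 17, 16, 15, 13, 12, 10, 9, 7, 21]
arr[mid]=5<10: swap arr[0],arr[0]; lo=1,mid=1 → [5, 20, 19, 18, 17, 16, 15, 13, 12, 10, 9, 7, 21]
arr[mid]=20>10: swap arr[1],arr[11]; hi=10 → [5, 7, 19, 18, 17, 16, 15, 13, 12, 10, 9, 20, 21]
arr[mid]=7<10: swap arr[1],arr[1]; lo=2,mid=2 → [5, 7, 19, 18, 17, 16, 15, 13, 12, 10, 9, 20, 21]
arr[mid]=19>10: swap arr[2],arr[10]; hi=9 → [5, 7, 9, 18, 17, 16, 15, 13, 12, 10, 19, 20, 21]
arr[mid]=9<10: swap arr[2],arr[2]; lo=3,mid=3 → [5, 7, 9, 18, 17, 16, 15, 13, 12, 10, 19, 20, 21]
arr[mid]=18>10: swap arr[3],arr[9]; hi=8 → [5, 7, 9, 10, 17, 16, 15, 13, 12, 18, 19, 20, 21]
arr[mid]=10=10: mid=4
arr[mid]=17>10: swap arr[4],arr[8]; hi=7 → [5, 7, 9, 10, 12, 16, 15, 13, 17, 18, 19, 20, 21]
arr[mid]=12>10: swap arr[4],arr[7]; hi=6 → [5, 7, 9, 10, 13, 16, 15, 12, 17, 18, 19, 20, 21]
arr[mid]=13>10: swap arr[4],arr[6]; hi=5 → [5, 7, 9, 10, 15, 16, 13, 12, 17, 18, 19, 20, 21]
arr[mid]=15>10: swap arr[4],arr[5]; hi=4 → [5, 7, 9, 10, 16, 15, 13, 12, 17, 18, 19, 20, 21]
arr[mid]=16>10: swap arr[4],arr[4]; hi=3 → [5, 7, 9, 10, 16, 15, 13, 12, 17, 18, 19, 20, 21]
end: lo=3, hi=3; arr = [5, 7, 9, 10, 16, 15, 13, 12, 17, 18, 19, 20, 21]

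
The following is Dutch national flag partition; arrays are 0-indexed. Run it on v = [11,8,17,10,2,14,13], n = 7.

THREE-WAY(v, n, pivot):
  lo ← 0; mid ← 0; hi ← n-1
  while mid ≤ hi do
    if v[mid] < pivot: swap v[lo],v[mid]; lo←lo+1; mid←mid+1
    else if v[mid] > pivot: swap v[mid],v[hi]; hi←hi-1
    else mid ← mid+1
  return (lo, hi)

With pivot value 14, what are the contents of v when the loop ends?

[11,8,13,10,2,14,17]

pivot = 14; lo=0, mid=0, hi=6
v[mid]=11<14: swap v[0],v[0]; lo=1,mid=1 → [11,8,17,10,2,14,13]
v[mid]=8<14: swap v[1],v[1]; lo=2,mid=2 → [11,8,17,10,2,14,13]
v[mid]=17>14: swap v[2],v[6]; hi=5 → [11,8,13,10,2,14,17]
v[mid]=13<14: swap v[2],v[2]; lo=3,mid=3 → [11,8,13,10,2,14,17]
v[mid]=10<14: swap v[3],v[3]; lo=4,mid=4 → [11,8,13,10,2,14,17]
v[mid]=2<14: swap v[4],v[4]; lo=5,mid=5 → [11,8,13,10,2,14,17]
v[mid]=14=14: mid=6
end: lo=5, hi=5; v = [11,8,13,10,2,14,17]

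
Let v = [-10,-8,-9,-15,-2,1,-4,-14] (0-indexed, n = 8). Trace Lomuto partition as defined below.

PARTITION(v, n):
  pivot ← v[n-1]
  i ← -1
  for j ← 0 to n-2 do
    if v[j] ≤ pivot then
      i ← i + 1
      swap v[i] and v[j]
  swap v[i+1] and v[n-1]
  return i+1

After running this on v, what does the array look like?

pivot = v[7] = -14; i = -1
j=0: v[0]=-10 > -14 → no swap
j=1: v[1]=-8 > -14 → no swap
j=2: v[2]=-9 > -14 → no swap
j=3: v[3]=-15 ≤ -14 → i=0, swap v[0],v[3] → [-15,-8,-9,-10,-2,1,-4,-14]
j=4: v[4]=-2 > -14 → no swap
j=5: v[5]=1 > -14 → no swap
j=6: v[6]=-4 > -14 → no swap
final swap v[1],v[7] → [-15,-14,-9,-10,-2,1,-4,-8]; return 1

[-15,-14,-9,-10,-2,1,-4,-8]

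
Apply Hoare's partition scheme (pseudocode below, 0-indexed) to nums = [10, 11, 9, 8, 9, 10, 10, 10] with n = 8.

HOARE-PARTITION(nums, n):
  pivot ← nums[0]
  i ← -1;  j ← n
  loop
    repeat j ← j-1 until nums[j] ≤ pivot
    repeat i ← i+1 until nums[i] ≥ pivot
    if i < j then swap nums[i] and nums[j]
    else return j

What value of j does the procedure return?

5

pivot = nums[0] = 10; i = -1, j = 8
j→7 (nums[7]=10≤10), i→0 (nums[0]=10≥10); i<j, swap → [10, 11, 9, 8, 9, 10, 10, 10]
j→6 (nums[6]=10≤10), i→1 (nums[1]=11≥10); i<j, swap → [10, 10, 9, 8, 9, 10, 11, 10]
j→5, i→5; i≥j, return j=5. nums = [10, 10, 9, 8, 9, 10, 11, 10]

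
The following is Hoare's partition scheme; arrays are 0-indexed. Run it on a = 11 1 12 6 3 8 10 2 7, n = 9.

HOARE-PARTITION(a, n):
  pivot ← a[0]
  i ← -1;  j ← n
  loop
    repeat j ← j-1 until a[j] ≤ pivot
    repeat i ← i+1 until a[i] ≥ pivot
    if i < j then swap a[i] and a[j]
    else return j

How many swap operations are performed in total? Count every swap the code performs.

2

pivot=11
j stops at 8 (7), i stops at 0 (11); swap ⇒ 7 1 12 6 3 8 10 2 11
j stops at 7 (2), i stops at 2 (12); swap ⇒ 7 1 2 6 3 8 10 12 11
j stops at 6, i stops at 7; i≥j ⇒ return 6. a=7 1 2 6 3 8 10 12 11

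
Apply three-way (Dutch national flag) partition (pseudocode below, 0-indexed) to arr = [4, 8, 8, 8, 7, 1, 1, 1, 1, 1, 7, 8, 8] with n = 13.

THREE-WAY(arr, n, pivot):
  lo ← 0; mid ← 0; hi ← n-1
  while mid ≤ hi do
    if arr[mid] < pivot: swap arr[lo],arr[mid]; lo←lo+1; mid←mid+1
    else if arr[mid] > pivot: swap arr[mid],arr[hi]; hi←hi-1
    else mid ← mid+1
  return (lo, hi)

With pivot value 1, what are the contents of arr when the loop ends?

lo=0 mid=0 hi=12
4>1: swap(0,12), hi=11 ⇒ [8, 8, 8, 8, 7, 1, 1, 1, 1, 1, 7, 8, 4]
8>1: swap(0,11), hi=10 ⇒ [8, 8, 8, 8, 7, 1, 1, 1, 1, 1, 7, 8, 4]
8>1: swap(0,10), hi=9 ⇒ [7, 8, 8, 8, 7, 1, 1, 1, 1, 1, 8, 8, 4]
7>1: swap(0,9), hi=8 ⇒ [1, 8, 8, 8, 7, 1, 1, 1, 1, 7, 8, 8, 4]
1=1: mid=1
8>1: swap(1,8), hi=7 ⇒ [1, 1, 8, 8, 7, 1, 1, 1, 8, 7, 8, 8, 4]
1=1: mid=2
8>1: swap(2,7), hi=6 ⇒ [1, 1, 1, 8, 7, 1, 1, 8, 8, 7, 8, 8, 4]
1=1: mid=3
8>1: swap(3,6), hi=5 ⇒ [1, 1, 1, 1, 7, 1, 8, 8, 8, 7, 8, 8, 4]
1=1: mid=4
7>1: swap(4,5), hi=4 ⇒ [1, 1, 1, 1, 1, 7, 8, 8, 8, 7, 8, 8, 4]
1=1: mid=5
done. lo=0 hi=4; arr=[1, 1, 1, 1, 1, 7, 8, 8, 8, 7, 8, 8, 4]

[1, 1, 1, 1, 1, 7, 8, 8, 8, 7, 8, 8, 4]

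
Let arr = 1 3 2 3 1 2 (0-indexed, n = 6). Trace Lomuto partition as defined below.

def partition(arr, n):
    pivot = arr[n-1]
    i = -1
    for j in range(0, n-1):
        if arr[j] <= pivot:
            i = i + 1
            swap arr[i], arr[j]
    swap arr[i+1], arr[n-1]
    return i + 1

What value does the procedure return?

pivot = arr[5] = 2; i = -1
j=0: arr[0]=1 ≤ 2 → i=0, swap arr[0],arr[0] (no change) → 1 3 2 3 1 2
j=1: arr[1]=3 > 2 → no swap
j=2: arr[2]=2 ≤ 2 → i=1, swap arr[1],arr[2] → 1 2 3 3 1 2
j=3: arr[3]=3 > 2 → no swap
j=4: arr[4]=1 ≤ 2 → i=2, swap arr[2],arr[4] → 1 2 1 3 3 2
final swap arr[3],arr[5] → 1 2 1 2 3 3; return 3

3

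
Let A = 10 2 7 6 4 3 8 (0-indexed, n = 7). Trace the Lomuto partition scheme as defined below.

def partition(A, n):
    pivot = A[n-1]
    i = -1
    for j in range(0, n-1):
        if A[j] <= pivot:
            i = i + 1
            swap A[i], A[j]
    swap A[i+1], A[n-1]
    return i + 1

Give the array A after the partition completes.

pivot = A[6] = 8; i = -1
j=0: A[0]=10 > 8 → no swap
j=1: A[1]=2 ≤ 8 → i=0, swap A[0],A[1] → 2 10 7 6 4 3 8
j=2: A[2]=7 ≤ 8 → i=1, swap A[1],A[2] → 2 7 10 6 4 3 8
j=3: A[3]=6 ≤ 8 → i=2, swap A[2],A[3] → 2 7 6 10 4 3 8
j=4: A[4]=4 ≤ 8 → i=3, swap A[3],A[4] → 2 7 6 4 10 3 8
j=5: A[5]=3 ≤ 8 → i=4, swap A[4],A[5] → 2 7 6 4 3 10 8
final swap A[5],A[6] → 2 7 6 4 3 8 10; return 5

2 7 6 4 3 8 10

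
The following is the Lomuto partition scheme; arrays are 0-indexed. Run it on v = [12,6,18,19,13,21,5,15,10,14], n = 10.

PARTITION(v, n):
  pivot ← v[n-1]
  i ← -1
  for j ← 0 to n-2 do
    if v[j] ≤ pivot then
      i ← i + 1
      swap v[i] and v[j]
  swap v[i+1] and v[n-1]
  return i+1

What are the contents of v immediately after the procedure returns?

[12,6,13,5,10,14,19,15,18,21]

pivot=14, i=-1
j=0: 12≤14, i=0, swap(0,0) ⇒ [12,6,18,19,13,21,5,15,10,14]
j=1: 6≤14, i=1, swap(1,1) ⇒ [12,6,18,19,13,21,5,15,10,14]
j=2: 18>14, skip
j=3: 19>14, skip
j=4: 13≤14, i=2, swap(2,4) ⇒ [12,6,13,19,18,21,5,15,10,14]
j=5: 21>14, skip
j=6: 5≤14, i=3, swap(3,6) ⇒ [12,6,13,5,18,21,19,15,10,14]
j=7: 15>14, skip
j=8: 10≤14, i=4, swap(4,8) ⇒ [12,6,13,5,10,21,19,15,18,14]
swap(5,9) ⇒ [12,6,13,5,10,14,19,15,18,21]; return 5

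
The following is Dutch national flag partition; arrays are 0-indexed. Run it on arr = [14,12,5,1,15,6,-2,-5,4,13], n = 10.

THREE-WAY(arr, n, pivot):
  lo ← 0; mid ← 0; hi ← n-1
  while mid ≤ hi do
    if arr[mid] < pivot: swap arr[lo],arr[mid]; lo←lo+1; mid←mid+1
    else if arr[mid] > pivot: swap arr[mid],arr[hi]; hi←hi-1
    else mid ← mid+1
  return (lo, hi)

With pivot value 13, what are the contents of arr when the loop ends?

[12,5,1,4,6,-2,-5,13,15,14]

lo=0 mid=0 hi=9
14>13: swap(0,9), hi=8 ⇒ [13,12,5,1,15,6,-2,-5,4,14]
13=13: mid=1
12<13: swap(0,1), lo=1 mid=2 ⇒ [12,13,5,1,15,6,-2,-5,4,14]
5<13: swap(1,2), lo=2 mid=3 ⇒ [12,5,13,1,15,6,-2,-5,4,14]
1<13: swap(2,3), lo=3 mid=4 ⇒ [12,5,1,13,15,6,-2,-5,4,14]
15>13: swap(4,8), hi=7 ⇒ [12,5,1,13,4,6,-2,-5,15,14]
4<13: swap(3,4), lo=4 mid=5 ⇒ [12,5,1,4,13,6,-2,-5,15,14]
6<13: swap(4,5), lo=5 mid=6 ⇒ [12,5,1,4,6,13,-2,-5,15,14]
-2<13: swap(5,6), lo=6 mid=7 ⇒ [12,5,1,4,6,-2,13,-5,15,14]
-5<13: swap(6,7), lo=7 mid=8 ⇒ [12,5,1,4,6,-2,-5,13,15,14]
done. lo=7 hi=7; arr=[12,5,1,4,6,-2,-5,13,15,14]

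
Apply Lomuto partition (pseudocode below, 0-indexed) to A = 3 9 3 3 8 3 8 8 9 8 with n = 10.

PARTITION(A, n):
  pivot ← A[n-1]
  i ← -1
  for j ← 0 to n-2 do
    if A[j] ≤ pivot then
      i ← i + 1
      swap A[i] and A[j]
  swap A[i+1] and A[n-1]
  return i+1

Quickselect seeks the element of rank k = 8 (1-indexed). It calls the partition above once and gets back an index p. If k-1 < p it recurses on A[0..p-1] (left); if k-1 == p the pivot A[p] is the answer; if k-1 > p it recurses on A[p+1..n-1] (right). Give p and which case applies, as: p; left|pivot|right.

pivot = A[9] = 8; i = -1
j=0: A[0]=3 ≤ 8 → i=0, swap A[0],A[0] (no change) → 3 9 3 3 8 3 8 8 9 8
j=1: A[1]=9 > 8 → no swap
j=2: A[2]=3 ≤ 8 → i=1, swap A[1],A[2] → 3 3 9 3 8 3 8 8 9 8
j=3: A[3]=3 ≤ 8 → i=2, swap A[2],A[3] → 3 3 3 9 8 3 8 8 9 8
j=4: A[4]=8 ≤ 8 → i=3, swap A[3],A[4] → 3 3 3 8 9 3 8 8 9 8
j=5: A[5]=3 ≤ 8 → i=4, swap A[4],A[5] → 3 3 3 8 3 9 8 8 9 8
j=6: A[6]=8 ≤ 8 → i=5, swap A[5],A[6] → 3 3 3 8 3 8 9 8 9 8
j=7: A[7]=8 ≤ 8 → i=6, swap A[6],A[7] → 3 3 3 8 3 8 8 9 9 8
j=8: A[8]=9 > 8 → no swap
final swap A[7],A[9] → 3 3 3 8 3 8 8 8 9 9; return 7
p = 7; k-1 = 7 == 7 ⇒ pivot

7; pivot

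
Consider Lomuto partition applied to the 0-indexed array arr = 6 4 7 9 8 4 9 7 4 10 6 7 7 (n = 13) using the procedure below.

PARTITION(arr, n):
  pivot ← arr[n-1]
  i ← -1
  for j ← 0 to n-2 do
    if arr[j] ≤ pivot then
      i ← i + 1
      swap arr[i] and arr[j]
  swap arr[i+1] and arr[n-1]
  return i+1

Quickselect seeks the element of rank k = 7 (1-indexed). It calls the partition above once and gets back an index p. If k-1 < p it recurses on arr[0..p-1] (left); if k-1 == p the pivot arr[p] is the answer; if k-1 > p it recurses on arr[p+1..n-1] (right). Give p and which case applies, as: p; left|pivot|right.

8; left

pivot = arr[12] = 7; i = -1
j=0: arr[0]=6 ≤ 7 → i=0, swap arr[0],arr[0] (no change) → 6 4 7 9 8 4 9 7 4 10 6 7 7
j=1: arr[1]=4 ≤ 7 → i=1, swap arr[1],arr[1] (no change) → 6 4 7 9 8 4 9 7 4 10 6 7 7
j=2: arr[2]=7 ≤ 7 → i=2, swap arr[2],arr[2] (no change) → 6 4 7 9 8 4 9 7 4 10 6 7 7
j=3: arr[3]=9 > 7 → no swap
j=4: arr[4]=8 > 7 → no swap
j=5: arr[5]=4 ≤ 7 → i=3, swap arr[3],arr[5] → 6 4 7 4 8 9 9 7 4 10 6 7 7
j=6: arr[6]=9 > 7 → no swap
j=7: arr[7]=7 ≤ 7 → i=4, swap arr[4],arr[7] → 6 4 7 4 7 9 9 8 4 10 6 7 7
j=8: arr[8]=4 ≤ 7 → i=5, swap arr[5],arr[8] → 6 4 7 4 7 4 9 8 9 10 6 7 7
j=9: arr[9]=10 > 7 → no swap
j=10: arr[10]=6 ≤ 7 → i=6, swap arr[6],arr[10] → 6 4 7 4 7 4 6 8 9 10 9 7 7
j=11: arr[11]=7 ≤ 7 → i=7, swap arr[7],arr[11] → 6 4 7 4 7 4 6 7 9 10 9 8 7
final swap arr[8],arr[12] → 6 4 7 4 7 4 6 7 7 10 9 8 9; return 8
p = 8; k-1 = 6 < 8 ⇒ left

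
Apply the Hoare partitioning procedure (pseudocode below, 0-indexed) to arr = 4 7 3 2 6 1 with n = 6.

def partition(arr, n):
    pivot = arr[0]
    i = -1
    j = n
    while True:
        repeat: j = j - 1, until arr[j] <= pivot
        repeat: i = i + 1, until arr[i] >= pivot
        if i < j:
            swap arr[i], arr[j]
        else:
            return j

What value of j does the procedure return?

pivot=4
j stops at 5 (1), i stops at 0 (4); swap ⇒ 1 7 3 2 6 4
j stops at 3 (2), i stops at 1 (7); swap ⇒ 1 2 3 7 6 4
j stops at 2, i stops at 3; i≥j ⇒ return 2. arr=1 2 3 7 6 4

2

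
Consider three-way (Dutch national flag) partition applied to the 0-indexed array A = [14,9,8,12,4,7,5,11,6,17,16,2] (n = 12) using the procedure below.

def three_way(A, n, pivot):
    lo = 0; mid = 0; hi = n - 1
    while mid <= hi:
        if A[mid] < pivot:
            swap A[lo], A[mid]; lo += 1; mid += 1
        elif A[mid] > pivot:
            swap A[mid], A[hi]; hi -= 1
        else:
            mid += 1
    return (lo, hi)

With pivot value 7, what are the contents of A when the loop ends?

[2,6,5,4,7,12,11,8,17,16,9,14]

pivot = 7; lo=0, mid=0, hi=11
A[mid]=14>7: swap A[0],A[11]; hi=10 → [2,9,8,12,4,7,5,11,6,17,16,14]
A[mid]=2<7: swap A[0],A[0]; lo=1,mid=1 → [2,9,8,12,4,7,5,11,6,17,16,14]
A[mid]=9>7: swap A[1],A[10]; hi=9 → [2,16,8,12,4,7,5,11,6,17,9,14]
A[mid]=16>7: swap A[1],A[9]; hi=8 → [2,17,8,12,4,7,5,11,6,16,9,14]
A[mid]=17>7: swap A[1],A[8]; hi=7 → [2,6,8,12,4,7,5,11,17,16,9,14]
A[mid]=6<7: swap A[1],A[1]; lo=2,mid=2 → [2,6,8,12,4,7,5,11,17,16,9,14]
A[mid]=8>7: swap A[2],A[7]; hi=6 → [2,6,11,12,4,7,5,8,17,16,9,14]
A[mid]=11>7: swap A[2],A[6]; hi=5 → [2,6,5,12,4,7,11,8,17,16,9,14]
A[mid]=5<7: swap A[2],A[2]; lo=3,mid=3 → [2,6,5,12,4,7,11,8,17,16,9,14]
A[mid]=12>7: swap A[3],A[5]; hi=4 → [2,6,5,7,4,12,11,8,17,16,9,14]
A[mid]=7=7: mid=4
A[mid]=4<7: swap A[3],A[4]; lo=4,mid=5 → [2,6,5,4,7,12,11,8,17,16,9,14]
end: lo=4, hi=4; A = [2,6,5,4,7,12,11,8,17,16,9,14]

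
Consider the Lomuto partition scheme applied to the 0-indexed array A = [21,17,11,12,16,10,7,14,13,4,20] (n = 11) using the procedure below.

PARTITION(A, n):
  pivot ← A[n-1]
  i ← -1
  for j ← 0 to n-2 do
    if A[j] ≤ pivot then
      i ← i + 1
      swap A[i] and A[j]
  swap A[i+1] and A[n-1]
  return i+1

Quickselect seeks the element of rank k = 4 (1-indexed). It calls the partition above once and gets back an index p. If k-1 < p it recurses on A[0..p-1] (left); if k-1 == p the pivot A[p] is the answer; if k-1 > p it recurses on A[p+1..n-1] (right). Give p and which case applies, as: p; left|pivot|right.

9; left

pivot=20, i=-1
j=0: 21>20, skip
j=1: 17≤20, i=0, swap(0,1) ⇒ [17,21,11,12,16,10,7,14,13,4,20]
j=2: 11≤20, i=1, swap(1,2) ⇒ [17,11,21,12,16,10,7,14,13,4,20]
j=3: 12≤20, i=2, swap(2,3) ⇒ [17,11,12,21,16,10,7,14,13,4,20]
j=4: 16≤20, i=3, swap(3,4) ⇒ [17,11,12,16,21,10,7,14,13,4,20]
j=5: 10≤20, i=4, swap(4,5) ⇒ [17,11,12,16,10,21,7,14,13,4,20]
j=6: 7≤20, i=5, swap(5,6) ⇒ [17,11,12,16,10,7,21,14,13,4,20]
j=7: 14≤20, i=6, swap(6,7) ⇒ [17,11,12,16,10,7,14,21,13,4,20]
j=8: 13≤20, i=7, swap(7,8) ⇒ [17,11,12,16,10,7,14,13,21,4,20]
j=9: 4≤20, i=8, swap(8,9) ⇒ [17,11,12,16,10,7,14,13,4,21,20]
swap(9,10) ⇒ [17,11,12,16,10,7,14,13,4,20,21]; return 9
p = 9; k-1 = 3 < 9 ⇒ left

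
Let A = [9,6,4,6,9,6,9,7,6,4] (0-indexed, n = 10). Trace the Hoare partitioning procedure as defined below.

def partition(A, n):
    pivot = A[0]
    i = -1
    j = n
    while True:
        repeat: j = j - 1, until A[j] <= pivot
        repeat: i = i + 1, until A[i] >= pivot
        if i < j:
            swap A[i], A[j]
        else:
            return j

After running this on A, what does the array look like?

pivot=9
j stops at 9 (4), i stops at 0 (9); swap ⇒ [4,6,4,6,9,6,9,7,6,9]
j stops at 8 (6), i stops at 4 (9); swap ⇒ [4,6,4,6,6,6,9,7,9,9]
j stops at 7 (7), i stops at 6 (9); swap ⇒ [4,6,4,6,6,6,7,9,9,9]
j stops at 6, i stops at 7; i≥j ⇒ return 6. A=[4,6,4,6,6,6,7,9,9,9]

[4,6,4,6,6,6,7,9,9,9]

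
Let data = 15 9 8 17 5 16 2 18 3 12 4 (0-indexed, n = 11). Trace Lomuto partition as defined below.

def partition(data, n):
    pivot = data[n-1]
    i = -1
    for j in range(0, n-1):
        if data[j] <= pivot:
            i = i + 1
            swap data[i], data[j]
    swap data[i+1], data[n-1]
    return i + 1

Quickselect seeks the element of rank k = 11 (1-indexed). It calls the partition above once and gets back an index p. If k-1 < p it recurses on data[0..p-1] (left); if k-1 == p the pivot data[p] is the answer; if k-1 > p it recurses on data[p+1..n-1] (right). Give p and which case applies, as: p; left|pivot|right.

2; right

pivot=4, i=-1
j=0: 15>4, skip
j=1: 9>4, skip
j=2: 8>4, skip
j=3: 17>4, skip
j=4: 5>4, skip
j=5: 16>4, skip
j=6: 2≤4, i=0, swap(0,6) ⇒ 2 9 8 17 5 16 15 18 3 12 4
j=7: 18>4, skip
j=8: 3≤4, i=1, swap(1,8) ⇒ 2 3 8 17 5 16 15 18 9 12 4
j=9: 12>4, skip
swap(2,10) ⇒ 2 3 4 17 5 16 15 18 9 12 8; return 2
p = 2; k-1 = 10 > 2 ⇒ right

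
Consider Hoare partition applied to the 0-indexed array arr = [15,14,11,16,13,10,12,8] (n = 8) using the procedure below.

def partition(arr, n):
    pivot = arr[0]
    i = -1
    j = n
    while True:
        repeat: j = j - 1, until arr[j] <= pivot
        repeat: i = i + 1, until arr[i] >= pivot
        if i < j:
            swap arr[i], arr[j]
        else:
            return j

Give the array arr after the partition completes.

pivot = arr[0] = 15; i = -1, j = 8
j→7 (arr[7]=8≤15), i→0 (arr[0]=15≥15); i<j, swap → [8,14,11,16,13,10,12,15]
j→6 (arr[6]=12≤15), i→3 (arr[3]=16≥15); i<j, swap → [8,14,11,12,13,10,16,15]
j→5, i→6; i≥j, return j=5. arr = [8,14,11,12,13,10,16,15]

[8,14,11,12,13,10,16,15]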